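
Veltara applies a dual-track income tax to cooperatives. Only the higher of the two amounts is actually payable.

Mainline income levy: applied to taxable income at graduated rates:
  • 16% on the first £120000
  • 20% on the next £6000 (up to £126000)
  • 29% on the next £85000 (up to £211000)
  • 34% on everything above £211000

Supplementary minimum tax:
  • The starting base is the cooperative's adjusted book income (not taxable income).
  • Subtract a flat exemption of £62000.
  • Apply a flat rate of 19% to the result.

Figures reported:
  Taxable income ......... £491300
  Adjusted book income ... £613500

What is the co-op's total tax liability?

Mainline income levy:
  £120000 × 16% = £19200
  £6000 × 20% = £1200
  £85000 × 29% = £24650
  £280300 × 34% = £95302
  → £140352

Supplementary minimum tax:
  Base (adjusted book income): £613500
  Less exemption £62000 → base £551500
  £551500 × 19% = £104785

£140352 > £104785, so the mainline income levy governs.

£140352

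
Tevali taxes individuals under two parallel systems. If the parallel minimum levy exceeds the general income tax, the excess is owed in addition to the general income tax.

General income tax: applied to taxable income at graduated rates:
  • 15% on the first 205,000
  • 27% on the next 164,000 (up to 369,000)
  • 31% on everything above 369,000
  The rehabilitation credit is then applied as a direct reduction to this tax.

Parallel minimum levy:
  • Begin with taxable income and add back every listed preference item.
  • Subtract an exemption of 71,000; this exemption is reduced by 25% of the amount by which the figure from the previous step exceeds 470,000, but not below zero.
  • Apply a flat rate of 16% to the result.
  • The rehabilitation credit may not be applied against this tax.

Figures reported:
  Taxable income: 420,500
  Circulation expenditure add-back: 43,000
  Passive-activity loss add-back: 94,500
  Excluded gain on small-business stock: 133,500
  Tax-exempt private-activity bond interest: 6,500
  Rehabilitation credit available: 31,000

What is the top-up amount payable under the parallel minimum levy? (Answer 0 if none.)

Parallel minimum levy:
  Adjusted income: 420,500 + 43,000 + 94,500 + 133,500 + 6,500 = 698,000
  Exemption: 71,000 − 25% × (698,000 − 470,000) = 71,000 − 57,000 = 14,000
  Base: 698,000 − 14,000 = 684,000
  684,000 × 16% = 109,440

General income tax:
  205,000 × 15% = 30,750
  164,000 × 27% = 44,280
  51,500 × 31% = 15,965
  → 90,995
  Less rehabilitation credit 31,000 → 59,995

Excess of parallel minimum levy over general income tax: 109,440 − 59,995 = 49,445.

49,445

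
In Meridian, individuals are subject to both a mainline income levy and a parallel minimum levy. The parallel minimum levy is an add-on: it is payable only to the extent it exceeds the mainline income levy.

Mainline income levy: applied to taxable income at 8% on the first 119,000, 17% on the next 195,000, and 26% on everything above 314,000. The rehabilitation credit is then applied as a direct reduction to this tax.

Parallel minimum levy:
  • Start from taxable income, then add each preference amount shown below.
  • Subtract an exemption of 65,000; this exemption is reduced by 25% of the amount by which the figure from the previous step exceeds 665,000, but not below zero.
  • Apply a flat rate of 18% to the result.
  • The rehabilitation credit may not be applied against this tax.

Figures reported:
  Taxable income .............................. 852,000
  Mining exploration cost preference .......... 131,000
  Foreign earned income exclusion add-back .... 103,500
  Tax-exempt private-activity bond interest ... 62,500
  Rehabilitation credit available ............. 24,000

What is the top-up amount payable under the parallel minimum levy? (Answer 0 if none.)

Parallel minimum levy:
  Adjusted income: 852,000 + 131,000 + 103,500 + 62,500 = 1,149,000
  Exemption: 25% × (1,149,000 − 665,000) = 121,000 ≥ 65,000, so the exemption is fully phased out
  Base: 1,149,000 − 0 = 1,149,000
  1,149,000 × 18% = 206,820

Mainline income levy:
  119,000 × 8% = 9,520
  195,000 × 17% = 33,150
  538,000 × 26% = 139,880
  → 182,550
  Less rehabilitation credit 24,000 → 158,550

Excess of parallel minimum levy over mainline income levy: 206,820 − 158,550 = 48,270.

48,270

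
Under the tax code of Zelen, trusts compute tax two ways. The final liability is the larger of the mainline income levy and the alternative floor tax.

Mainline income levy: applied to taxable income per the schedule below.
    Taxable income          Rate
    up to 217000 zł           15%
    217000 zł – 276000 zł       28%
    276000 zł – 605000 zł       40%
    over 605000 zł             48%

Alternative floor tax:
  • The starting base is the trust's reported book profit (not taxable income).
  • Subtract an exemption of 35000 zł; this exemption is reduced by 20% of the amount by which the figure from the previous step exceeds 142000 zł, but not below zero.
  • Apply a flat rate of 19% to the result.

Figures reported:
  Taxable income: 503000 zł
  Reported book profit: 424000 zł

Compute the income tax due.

Alternative floor tax:
  Base (reported book profit): 424000 zł
  Exemption: 20% × (424000 zł − 142000 zł) = 56400 zł ≥ 35000 zł, so the exemption is fully phased out
  Base: 424000 zł − 0 zł = 424000 zł
  424000 zł × 19% = 80560 zł

Mainline income levy:
  217000 zł × 15% = 32550 zł
  59000 zł × 28% = 16520 zł
  227000 zł × 40% = 90800 zł
  → 139870 zł

139870 zł > 80560 zł, so the mainline income levy governs.

139870 zł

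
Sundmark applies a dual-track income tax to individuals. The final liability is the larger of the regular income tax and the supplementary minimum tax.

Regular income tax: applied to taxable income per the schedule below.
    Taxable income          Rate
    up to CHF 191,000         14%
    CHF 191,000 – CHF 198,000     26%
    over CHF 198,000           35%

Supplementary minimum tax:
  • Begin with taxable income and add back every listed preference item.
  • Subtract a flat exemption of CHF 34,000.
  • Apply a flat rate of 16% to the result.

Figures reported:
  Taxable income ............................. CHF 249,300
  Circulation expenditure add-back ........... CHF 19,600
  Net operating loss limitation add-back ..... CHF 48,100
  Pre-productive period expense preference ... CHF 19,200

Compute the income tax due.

CHF 48,352

Regular income tax:
  CHF 191,000 × 14% = CHF 26,740
  CHF 7,000 × 26% = CHF 1,820
  CHF 51,300 × 35% = CHF 17,955
  → CHF 46,515

Supplementary minimum tax:
  Adjusted income: CHF 249,300 + CHF 19,600 + CHF 48,100 + CHF 19,200 = CHF 336,200
  Less exemption CHF 34,000 → base CHF 302,200
  CHF 302,200 × 16% = CHF 48,352

CHF 48,352 > CHF 46,515, so the supplementary minimum tax is the binding amount.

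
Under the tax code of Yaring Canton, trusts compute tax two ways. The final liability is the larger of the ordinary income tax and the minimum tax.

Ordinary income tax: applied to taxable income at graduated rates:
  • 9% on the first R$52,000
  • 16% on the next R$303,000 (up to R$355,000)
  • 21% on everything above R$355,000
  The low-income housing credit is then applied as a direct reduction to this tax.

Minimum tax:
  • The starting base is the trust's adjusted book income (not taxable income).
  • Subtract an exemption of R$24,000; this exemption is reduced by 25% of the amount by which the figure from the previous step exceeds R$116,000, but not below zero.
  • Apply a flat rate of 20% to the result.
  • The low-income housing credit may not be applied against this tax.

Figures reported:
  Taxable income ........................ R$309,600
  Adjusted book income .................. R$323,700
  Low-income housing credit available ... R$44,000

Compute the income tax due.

Ordinary income tax:
  R$52,000 × 9% = R$4,680
  R$257,600 × 16% = R$41,216
  → R$45,896
  Less low-income housing credit R$44,000 → R$1,896

Minimum tax:
  Base (adjusted book income): R$323,700
  Exemption: 25% × (R$323,700 − R$116,000) = R$51,925 ≥ R$24,000, so the exemption is fully phased out
  Base: R$323,700 − R$0 = R$323,700
  R$323,700 × 20% = R$64,740

R$64,740 > R$1,896, so the minimum tax is the binding amount.

R$64,740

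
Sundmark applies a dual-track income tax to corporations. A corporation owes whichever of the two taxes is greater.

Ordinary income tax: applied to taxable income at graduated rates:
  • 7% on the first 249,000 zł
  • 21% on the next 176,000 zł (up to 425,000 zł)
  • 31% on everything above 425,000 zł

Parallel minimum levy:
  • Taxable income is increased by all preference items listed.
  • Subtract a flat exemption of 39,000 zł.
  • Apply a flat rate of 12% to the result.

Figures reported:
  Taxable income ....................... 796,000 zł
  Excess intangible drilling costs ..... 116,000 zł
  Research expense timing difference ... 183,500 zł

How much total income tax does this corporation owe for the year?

Ordinary income tax:
  249,000 zł × 7% = 17,430 zł
  176,000 zł × 21% = 36,960 zł
  371,000 zł × 31% = 115,010 zł
  → 169,400 zł

Parallel minimum levy:
  Adjusted income: 796,000 zł + 116,000 zł + 183,500 zł = 1,095,500 zł
  Less exemption 39,000 zł → base 1,056,500 zł
  1,056,500 zł × 12% = 126,780 zł

169,400 zł > 126,780 zł, so the ordinary income tax governs.

169,400 zł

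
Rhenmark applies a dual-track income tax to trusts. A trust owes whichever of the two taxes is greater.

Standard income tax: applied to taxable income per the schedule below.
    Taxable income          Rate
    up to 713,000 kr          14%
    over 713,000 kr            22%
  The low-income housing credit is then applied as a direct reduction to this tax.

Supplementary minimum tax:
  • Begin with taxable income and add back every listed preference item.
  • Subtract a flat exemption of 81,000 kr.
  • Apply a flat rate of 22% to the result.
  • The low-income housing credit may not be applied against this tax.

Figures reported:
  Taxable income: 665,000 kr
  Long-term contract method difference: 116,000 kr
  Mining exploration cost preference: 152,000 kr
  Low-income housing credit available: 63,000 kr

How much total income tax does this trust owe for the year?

Standard income tax:
  665,000 kr × 14% = 93,100 kr
  Less low-income housing credit 63,000 kr → 30,100 kr

Supplementary minimum tax:
  Adjusted income: 665,000 kr + 116,000 kr + 152,000 kr = 933,000 kr
  Less exemption 81,000 kr → base 852,000 kr
  852,000 kr × 22% = 187,440 kr

187,440 kr > 30,100 kr, so the supplementary minimum tax is the binding amount.

187,440 kr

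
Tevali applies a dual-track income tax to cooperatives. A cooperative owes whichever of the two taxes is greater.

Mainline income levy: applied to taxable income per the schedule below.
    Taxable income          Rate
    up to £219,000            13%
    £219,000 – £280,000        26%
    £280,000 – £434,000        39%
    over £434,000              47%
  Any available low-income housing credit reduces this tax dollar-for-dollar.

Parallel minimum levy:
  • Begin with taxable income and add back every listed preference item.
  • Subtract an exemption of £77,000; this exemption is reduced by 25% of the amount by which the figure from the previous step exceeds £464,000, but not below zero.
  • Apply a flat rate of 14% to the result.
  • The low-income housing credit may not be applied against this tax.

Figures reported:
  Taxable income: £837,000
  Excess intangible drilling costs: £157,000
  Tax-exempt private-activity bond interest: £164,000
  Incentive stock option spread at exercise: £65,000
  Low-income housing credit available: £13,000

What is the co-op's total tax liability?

£280,800

Parallel minimum levy:
  Adjusted income: £837,000 + £157,000 + £164,000 + £65,000 = £1,223,000
  Exemption: 25% × (£1,223,000 − £464,000) = £189,750 ≥ £77,000, so the exemption is fully phased out
  Base: £1,223,000 − £0 = £1,223,000
  £1,223,000 × 14% = £171,220

Mainline income levy:
  £219,000 × 13% = £28,470
  £61,000 × 26% = £15,860
  £154,000 × 39% = £60,060
  £403,000 × 47% = £189,410
  → £293,800
  Less low-income housing credit £13,000 → £280,800

£280,800 > £171,220, so the mainline income levy governs.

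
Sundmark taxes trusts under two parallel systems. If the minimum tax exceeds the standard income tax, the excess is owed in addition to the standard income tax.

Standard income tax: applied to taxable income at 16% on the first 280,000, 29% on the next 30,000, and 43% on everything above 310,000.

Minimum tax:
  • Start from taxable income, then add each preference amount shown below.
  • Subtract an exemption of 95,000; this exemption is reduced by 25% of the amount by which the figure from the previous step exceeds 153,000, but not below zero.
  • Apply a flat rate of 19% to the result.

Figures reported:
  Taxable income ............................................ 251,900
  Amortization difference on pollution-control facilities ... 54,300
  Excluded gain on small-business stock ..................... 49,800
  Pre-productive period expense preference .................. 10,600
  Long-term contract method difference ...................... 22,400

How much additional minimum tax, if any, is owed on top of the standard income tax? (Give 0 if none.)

Standard income tax:
  251,900 × 16% = 40,304

Minimum tax:
  Adjusted income: 251,900 + 54,300 + 49,800 + 10,600 + 22,400 = 389,000
  Exemption: 95,000 − 25% × (389,000 − 153,000) = 95,000 − 59,000 = 36,000
  Base: 389,000 − 36,000 = 353,000
  353,000 × 19% = 67,070

Excess of minimum tax over standard income tax: 67,070 − 40,304 = 26,766.

26,766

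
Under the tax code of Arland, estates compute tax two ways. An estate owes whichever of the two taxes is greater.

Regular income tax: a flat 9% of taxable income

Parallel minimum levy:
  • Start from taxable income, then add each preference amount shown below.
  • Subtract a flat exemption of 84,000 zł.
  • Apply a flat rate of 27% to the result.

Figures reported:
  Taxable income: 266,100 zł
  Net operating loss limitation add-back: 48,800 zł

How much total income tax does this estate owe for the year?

Regular income tax:
  266,100 zł × 9% = 23,949 zł

Parallel minimum levy:
  Adjusted income: 266,100 zł + 48,800 zł = 314,900 zł
  Less exemption 84,000 zł → base 230,900 zł
  230,900 zł × 27% = 62,343 zł

62,343 zł > 23,949 zł, so the parallel minimum levy is the binding amount.

62,343 zł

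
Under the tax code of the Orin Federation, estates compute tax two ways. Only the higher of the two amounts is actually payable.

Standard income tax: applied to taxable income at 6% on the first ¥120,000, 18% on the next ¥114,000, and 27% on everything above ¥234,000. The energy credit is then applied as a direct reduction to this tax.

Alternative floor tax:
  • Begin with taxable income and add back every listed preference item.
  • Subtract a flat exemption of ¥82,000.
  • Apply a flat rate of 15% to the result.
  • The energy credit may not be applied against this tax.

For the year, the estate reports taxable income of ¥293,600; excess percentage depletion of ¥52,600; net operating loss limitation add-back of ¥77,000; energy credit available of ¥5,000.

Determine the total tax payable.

Alternative floor tax:
  Adjusted income: ¥293,600 + ¥52,600 + ¥77,000 = ¥423,200
  Less exemption ¥82,000 → base ¥341,200
  ¥341,200 × 15% = ¥51,180

Standard income tax:
  ¥120,000 × 6% = ¥7,200
  ¥114,000 × 18% = ¥20,520
  ¥59,600 × 27% = ¥16,092
  → ¥43,812
  Less energy credit ¥5,000 → ¥38,812

¥51,180 > ¥38,812, so the alternative floor tax is the binding amount.

¥51,180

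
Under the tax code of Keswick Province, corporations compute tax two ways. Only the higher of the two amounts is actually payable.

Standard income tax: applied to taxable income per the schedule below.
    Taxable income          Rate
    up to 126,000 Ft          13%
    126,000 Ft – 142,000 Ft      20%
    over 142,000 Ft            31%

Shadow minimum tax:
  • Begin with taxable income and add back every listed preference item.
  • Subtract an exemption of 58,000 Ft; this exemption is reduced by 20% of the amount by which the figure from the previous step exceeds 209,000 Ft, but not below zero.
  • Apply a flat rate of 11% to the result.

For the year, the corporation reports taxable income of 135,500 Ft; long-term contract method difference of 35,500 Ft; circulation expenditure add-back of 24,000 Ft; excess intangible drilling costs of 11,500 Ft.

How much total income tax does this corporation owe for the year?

Standard income tax:
  126,000 Ft × 13% = 16,380 Ft
  9,500 Ft × 20% = 1,900 Ft
  → 18,280 Ft

Shadow minimum tax:
  Adjusted income: 135,500 Ft + 35,500 Ft + 24,000 Ft + 11,500 Ft = 206,500 Ft
  Exemption: 206,500 Ft ≤ 209,000 Ft, so full 58,000 Ft applies
  Base: 206,500 Ft − 58,000 Ft = 148,500 Ft
  148,500 Ft × 11% = 16,335 Ft

18,280 Ft > 16,335 Ft, so the standard income tax governs.

18,280 Ft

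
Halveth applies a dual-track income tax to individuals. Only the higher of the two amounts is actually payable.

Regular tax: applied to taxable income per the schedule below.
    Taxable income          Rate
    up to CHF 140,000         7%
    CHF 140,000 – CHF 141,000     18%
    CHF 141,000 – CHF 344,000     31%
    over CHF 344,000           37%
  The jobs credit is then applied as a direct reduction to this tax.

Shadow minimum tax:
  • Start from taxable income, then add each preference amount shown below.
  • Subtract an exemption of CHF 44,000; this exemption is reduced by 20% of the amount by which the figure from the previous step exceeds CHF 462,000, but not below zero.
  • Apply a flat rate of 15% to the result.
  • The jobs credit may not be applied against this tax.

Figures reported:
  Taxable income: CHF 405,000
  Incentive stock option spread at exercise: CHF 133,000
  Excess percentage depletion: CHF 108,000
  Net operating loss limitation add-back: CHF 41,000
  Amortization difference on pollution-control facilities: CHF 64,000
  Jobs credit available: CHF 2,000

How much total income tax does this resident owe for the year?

Regular tax:
  CHF 140,000 × 7% = CHF 9,800
  CHF 1,000 × 18% = CHF 180
  CHF 203,000 × 31% = CHF 62,930
  CHF 61,000 × 37% = CHF 22,570
  → CHF 95,480
  Less jobs credit CHF 2,000 → CHF 93,480

Shadow minimum tax:
  Adjusted income: CHF 405,000 + CHF 133,000 + CHF 108,000 + CHF 41,000 + CHF 64,000 = CHF 751,000
  Exemption: 20% × (CHF 751,000 − CHF 462,000) = CHF 57,800 ≥ CHF 44,000, so the exemption is fully phased out
  Base: CHF 751,000 − CHF 0 = CHF 751,000
  CHF 751,000 × 15% = CHF 112,650

CHF 112,650 > CHF 93,480, so the shadow minimum tax is the binding amount.

CHF 112,650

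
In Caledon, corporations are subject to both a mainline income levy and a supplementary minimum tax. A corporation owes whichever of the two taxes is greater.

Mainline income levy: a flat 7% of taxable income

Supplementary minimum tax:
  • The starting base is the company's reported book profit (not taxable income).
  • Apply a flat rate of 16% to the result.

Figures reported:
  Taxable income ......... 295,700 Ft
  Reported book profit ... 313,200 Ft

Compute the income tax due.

Supplementary minimum tax:
  Base (reported book profit): 313,200 Ft
  313,200 Ft × 16% = 50,112 Ft

Mainline income levy:
  295,700 Ft × 7% = 20,699 Ft

50,112 Ft > 20,699 Ft, so the supplementary minimum tax is the binding amount.

50,112 Ft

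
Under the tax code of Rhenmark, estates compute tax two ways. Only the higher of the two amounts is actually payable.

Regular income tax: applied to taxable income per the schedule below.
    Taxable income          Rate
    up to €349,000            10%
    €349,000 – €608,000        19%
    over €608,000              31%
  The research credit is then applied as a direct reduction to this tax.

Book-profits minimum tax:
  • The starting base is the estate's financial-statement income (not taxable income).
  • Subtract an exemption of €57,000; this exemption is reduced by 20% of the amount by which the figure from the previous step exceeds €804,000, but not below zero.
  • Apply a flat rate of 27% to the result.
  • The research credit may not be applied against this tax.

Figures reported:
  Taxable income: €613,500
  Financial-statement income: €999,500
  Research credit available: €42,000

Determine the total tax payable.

€265,032

Book-profits minimum tax:
  Base (financial-statement income): €999,500
  Exemption: €57,000 − 20% × (€999,500 − €804,000) = €57,000 − €39,100 = €17,900
  Base: €999,500 − €17,900 = €981,600
  €981,600 × 27% = €265,032

Regular income tax:
  €349,000 × 10% = €34,900
  €259,000 × 19% = €49,210
  €5,500 × 31% = €1,705
  → €85,815
  Less research credit €42,000 → €43,815

€265,032 > €43,815, so the book-profits minimum tax is the binding amount.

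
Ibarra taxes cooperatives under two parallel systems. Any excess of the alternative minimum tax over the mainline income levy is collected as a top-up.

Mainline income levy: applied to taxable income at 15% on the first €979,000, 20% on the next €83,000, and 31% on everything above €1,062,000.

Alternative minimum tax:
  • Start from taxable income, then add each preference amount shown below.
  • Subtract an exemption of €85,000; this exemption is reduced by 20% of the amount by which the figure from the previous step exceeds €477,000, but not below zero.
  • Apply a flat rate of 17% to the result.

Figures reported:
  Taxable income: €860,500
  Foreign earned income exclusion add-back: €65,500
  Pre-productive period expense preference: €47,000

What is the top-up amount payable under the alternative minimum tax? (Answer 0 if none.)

Mainline income levy:
  €860,500 × 15% = €129,075

Alternative minimum tax:
  Adjusted income: €860,500 + €65,500 + €47,000 = €973,000
  Exemption: 20% × (€973,000 − €477,000) = €99,200 ≥ €85,000, so the exemption is fully phased out
  Base: €973,000 − €0 = €973,000
  €973,000 × 17% = €165,410

Excess of alternative minimum tax over mainline income levy: €165,410 − €129,075 = €36,335.

€36,335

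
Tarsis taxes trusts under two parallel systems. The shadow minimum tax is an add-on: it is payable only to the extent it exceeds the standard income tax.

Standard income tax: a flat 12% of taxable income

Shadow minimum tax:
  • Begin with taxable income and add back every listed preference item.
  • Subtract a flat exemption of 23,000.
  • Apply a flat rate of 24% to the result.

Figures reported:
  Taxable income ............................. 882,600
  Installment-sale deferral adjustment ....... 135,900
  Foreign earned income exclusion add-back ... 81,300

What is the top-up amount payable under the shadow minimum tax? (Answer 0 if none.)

152,520

Standard income tax:
  882,600 × 12% = 105,912

Shadow minimum tax:
  Adjusted income: 882,600 + 135,900 + 81,300 = 1,099,800
  Less exemption 23,000 → base 1,076,800
  1,076,800 × 24% = 258,432

Excess of shadow minimum tax over standard income tax: 258,432 − 105,912 = 152,520.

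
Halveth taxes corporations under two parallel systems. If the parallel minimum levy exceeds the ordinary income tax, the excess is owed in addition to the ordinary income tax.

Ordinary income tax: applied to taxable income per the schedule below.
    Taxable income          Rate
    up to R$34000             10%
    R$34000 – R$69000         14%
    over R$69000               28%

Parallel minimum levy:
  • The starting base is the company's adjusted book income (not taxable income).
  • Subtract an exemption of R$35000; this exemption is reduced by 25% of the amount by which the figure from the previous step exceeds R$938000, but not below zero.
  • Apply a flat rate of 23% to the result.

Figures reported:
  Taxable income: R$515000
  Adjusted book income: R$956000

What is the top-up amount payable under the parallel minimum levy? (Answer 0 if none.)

Ordinary income tax:
  R$34000 × 10% = R$3400
  R$35000 × 14% = R$4900
  R$446000 × 28% = R$124880
  → R$133180

Parallel minimum levy:
  Base (adjusted book income): R$956000
  Exemption: R$35000 − 25% × (R$956000 − R$938000) = R$35000 − R$4500 = R$30500
  Base: R$956000 − R$30500 = R$925500
  R$925500 × 23% = R$212865

Excess of parallel minimum levy over ordinary income tax: R$212865 − R$133180 = R$79685.

R$79685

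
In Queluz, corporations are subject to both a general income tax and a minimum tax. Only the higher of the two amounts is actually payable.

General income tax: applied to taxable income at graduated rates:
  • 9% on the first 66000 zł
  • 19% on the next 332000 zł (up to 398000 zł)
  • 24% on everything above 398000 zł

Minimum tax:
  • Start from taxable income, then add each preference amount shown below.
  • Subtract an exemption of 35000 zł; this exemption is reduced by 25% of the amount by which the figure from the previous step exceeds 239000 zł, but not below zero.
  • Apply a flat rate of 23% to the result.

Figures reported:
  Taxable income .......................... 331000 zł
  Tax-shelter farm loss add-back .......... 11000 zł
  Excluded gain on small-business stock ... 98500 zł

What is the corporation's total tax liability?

101315 zł

General income tax:
  66000 zł × 9% = 5940 zł
  265000 zł × 19% = 50350 zł
  → 56290 zł

Minimum tax:
  Adjusted income: 331000 zł + 11000 zł + 98500 zł = 440500 zł
  Exemption: 25% × (440500 zł − 239000 zł) = 50375 zł ≥ 35000 zł, so the exemption is fully phased out
  Base: 440500 zł − 0 zł = 440500 zł
  440500 zł × 23% = 101315 zł

101315 zł > 56290 zł, so the minimum tax is the binding amount.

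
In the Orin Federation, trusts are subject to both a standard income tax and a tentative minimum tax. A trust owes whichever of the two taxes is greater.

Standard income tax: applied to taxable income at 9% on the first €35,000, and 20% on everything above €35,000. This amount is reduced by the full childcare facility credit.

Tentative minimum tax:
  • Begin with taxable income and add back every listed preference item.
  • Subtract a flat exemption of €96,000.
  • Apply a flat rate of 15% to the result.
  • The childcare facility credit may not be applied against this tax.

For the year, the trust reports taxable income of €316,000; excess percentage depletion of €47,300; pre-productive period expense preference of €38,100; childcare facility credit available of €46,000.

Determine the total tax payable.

Standard income tax:
  €35,000 × 9% = €3,150
  €281,000 × 20% = €56,200
  → €59,350
  Less childcare facility credit €46,000 → €13,350

Tentative minimum tax:
  Adjusted income: €316,000 + €47,300 + €38,100 = €401,400
  Less exemption €96,000 → base €305,400
  €305,400 × 15% = €45,810

€45,810 > €13,350, so the tentative minimum tax is the binding amount.

€45,810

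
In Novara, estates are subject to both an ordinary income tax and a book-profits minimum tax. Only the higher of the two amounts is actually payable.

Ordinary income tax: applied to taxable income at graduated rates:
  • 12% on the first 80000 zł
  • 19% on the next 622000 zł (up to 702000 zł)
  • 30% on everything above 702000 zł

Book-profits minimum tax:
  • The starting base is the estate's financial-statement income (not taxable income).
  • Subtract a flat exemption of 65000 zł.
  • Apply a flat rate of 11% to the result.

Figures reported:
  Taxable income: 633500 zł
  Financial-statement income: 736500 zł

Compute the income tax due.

Ordinary income tax:
  80000 zł × 12% = 9600 zł
  553500 zł × 19% = 105165 zł
  → 114765 zł

Book-profits minimum tax:
  Base (financial-statement income): 736500 zł
  Less exemption 65000 zł → base 671500 zł
  671500 zł × 11% = 73865 zł

114765 zł > 73865 zł, so the ordinary income tax governs.

114765 zł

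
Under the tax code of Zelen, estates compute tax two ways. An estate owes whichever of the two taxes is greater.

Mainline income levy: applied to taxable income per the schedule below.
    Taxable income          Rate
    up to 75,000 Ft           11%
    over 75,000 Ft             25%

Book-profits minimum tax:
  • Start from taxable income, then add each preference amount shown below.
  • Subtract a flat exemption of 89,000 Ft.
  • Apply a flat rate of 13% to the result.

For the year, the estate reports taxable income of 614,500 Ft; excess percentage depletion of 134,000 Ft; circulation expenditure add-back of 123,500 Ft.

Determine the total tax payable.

143,125 Ft

Mainline income levy:
  75,000 Ft × 11% = 8,250 Ft
  539,500 Ft × 25% = 134,875 Ft
  → 143,125 Ft

Book-profits minimum tax:
  Adjusted income: 614,500 Ft + 134,000 Ft + 123,500 Ft = 872,000 Ft
  Less exemption 89,000 Ft → base 783,000 Ft
  783,000 Ft × 13% = 101,790 Ft

143,125 Ft > 101,790 Ft, so the mainline income levy governs.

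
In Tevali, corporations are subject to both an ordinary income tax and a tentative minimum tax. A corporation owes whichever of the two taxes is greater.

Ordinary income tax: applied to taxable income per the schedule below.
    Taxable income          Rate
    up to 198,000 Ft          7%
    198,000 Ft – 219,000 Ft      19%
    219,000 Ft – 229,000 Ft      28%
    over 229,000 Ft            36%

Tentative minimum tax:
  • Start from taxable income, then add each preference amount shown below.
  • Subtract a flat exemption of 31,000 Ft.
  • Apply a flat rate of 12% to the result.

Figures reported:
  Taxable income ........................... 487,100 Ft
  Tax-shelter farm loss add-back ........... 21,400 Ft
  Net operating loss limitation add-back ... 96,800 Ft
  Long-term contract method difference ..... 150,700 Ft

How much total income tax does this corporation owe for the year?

113,566 Ft

Tentative minimum tax:
  Adjusted income: 487,100 Ft + 21,400 Ft + 96,800 Ft + 150,700 Ft = 756,000 Ft
  Less exemption 31,000 Ft → base 725,000 Ft
  725,000 Ft × 12% = 87,000 Ft

Ordinary income tax:
  198,000 Ft × 7% = 13,860 Ft
  21,000 Ft × 19% = 3,990 Ft
  10,000 Ft × 28% = 2,800 Ft
  258,100 Ft × 36% = 92,916 Ft
  → 113,566 Ft

113,566 Ft > 87,000 Ft, so the ordinary income tax governs.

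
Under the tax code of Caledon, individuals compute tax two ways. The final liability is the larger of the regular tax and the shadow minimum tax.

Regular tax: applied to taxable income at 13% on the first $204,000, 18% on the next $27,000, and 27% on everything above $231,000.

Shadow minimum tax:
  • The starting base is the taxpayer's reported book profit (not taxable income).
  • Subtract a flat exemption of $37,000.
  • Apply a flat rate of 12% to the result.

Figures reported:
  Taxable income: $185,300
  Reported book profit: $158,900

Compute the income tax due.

$24,089

Regular tax:
  $185,300 × 13% = $24,089

Shadow minimum tax:
  Base (reported book profit): $158,900
  Less exemption $37,000 → base $121,900
  $121,900 × 12% = $14,628

$24,089 > $14,628, so the regular tax governs.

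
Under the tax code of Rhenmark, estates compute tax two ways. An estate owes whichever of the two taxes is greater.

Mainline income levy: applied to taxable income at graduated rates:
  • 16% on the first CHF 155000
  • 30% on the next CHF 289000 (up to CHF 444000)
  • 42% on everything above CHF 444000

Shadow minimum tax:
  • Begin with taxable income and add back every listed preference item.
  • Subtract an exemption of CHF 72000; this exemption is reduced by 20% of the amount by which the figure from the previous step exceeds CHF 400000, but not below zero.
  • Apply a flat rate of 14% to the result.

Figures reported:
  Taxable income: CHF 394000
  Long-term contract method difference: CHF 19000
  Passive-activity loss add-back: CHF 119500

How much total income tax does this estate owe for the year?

CHF 96500

Shadow minimum tax:
  Adjusted income: CHF 394000 + CHF 19000 + CHF 119500 = CHF 532500
  Exemption: CHF 72000 − 20% × (CHF 532500 − CHF 400000) = CHF 72000 − CHF 26500 = CHF 45500
  Base: CHF 532500 − CHF 45500 = CHF 487000
  CHF 487000 × 14% = CHF 68180

Mainline income levy:
  CHF 155000 × 16% = CHF 24800
  CHF 239000 × 30% = CHF 71700
  → CHF 96500

CHF 96500 > CHF 68180, so the mainline income levy governs.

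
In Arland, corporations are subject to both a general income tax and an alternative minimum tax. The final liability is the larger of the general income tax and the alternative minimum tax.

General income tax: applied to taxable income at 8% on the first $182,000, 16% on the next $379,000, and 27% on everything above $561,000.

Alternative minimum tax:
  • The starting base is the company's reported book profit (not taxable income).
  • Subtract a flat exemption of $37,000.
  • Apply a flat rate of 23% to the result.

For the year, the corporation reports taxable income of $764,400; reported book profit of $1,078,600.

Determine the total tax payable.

$239,568

Alternative minimum tax:
  Base (reported book profit): $1,078,600
  Less exemption $37,000 → base $1,041,600
  $1,041,600 × 23% = $239,568

General income tax:
  $182,000 × 8% = $14,560
  $379,000 × 16% = $60,640
  $203,400 × 27% = $54,918
  → $130,118

$239,568 > $130,118, so the alternative minimum tax is the binding amount.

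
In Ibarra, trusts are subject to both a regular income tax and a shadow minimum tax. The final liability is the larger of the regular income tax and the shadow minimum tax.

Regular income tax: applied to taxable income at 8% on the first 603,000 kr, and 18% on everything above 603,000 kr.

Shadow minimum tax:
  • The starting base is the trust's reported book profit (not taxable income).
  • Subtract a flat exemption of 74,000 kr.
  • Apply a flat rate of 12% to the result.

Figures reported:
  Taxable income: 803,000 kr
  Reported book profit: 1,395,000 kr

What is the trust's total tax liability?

Regular income tax:
  603,000 kr × 8% = 48,240 kr
  200,000 kr × 18% = 36,000 kr
  → 84,240 kr

Shadow minimum tax:
  Base (reported book profit): 1,395,000 kr
  Less exemption 74,000 kr → base 1,321,000 kr
  1,321,000 kr × 12% = 158,520 kr

158,520 kr > 84,240 kr, so the shadow minimum tax is the binding amount.

158,520 kr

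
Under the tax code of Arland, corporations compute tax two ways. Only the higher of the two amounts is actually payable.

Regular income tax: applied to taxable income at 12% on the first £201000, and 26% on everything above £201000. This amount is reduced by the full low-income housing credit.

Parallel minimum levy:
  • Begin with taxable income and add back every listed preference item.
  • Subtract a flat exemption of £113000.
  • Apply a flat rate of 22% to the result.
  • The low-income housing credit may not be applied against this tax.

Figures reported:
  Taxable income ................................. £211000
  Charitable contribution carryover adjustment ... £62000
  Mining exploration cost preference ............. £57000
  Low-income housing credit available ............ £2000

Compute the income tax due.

£47740

Regular income tax:
  £201000 × 12% = £24120
  £10000 × 26% = £2600
  → £26720
  Less low-income housing credit £2000 → £24720

Parallel minimum levy:
  Adjusted income: £211000 + £62000 + £57000 = £330000
  Less exemption £113000 → base £217000
  £217000 × 22% = £47740

£47740 > £24720, so the parallel minimum levy is the binding amount.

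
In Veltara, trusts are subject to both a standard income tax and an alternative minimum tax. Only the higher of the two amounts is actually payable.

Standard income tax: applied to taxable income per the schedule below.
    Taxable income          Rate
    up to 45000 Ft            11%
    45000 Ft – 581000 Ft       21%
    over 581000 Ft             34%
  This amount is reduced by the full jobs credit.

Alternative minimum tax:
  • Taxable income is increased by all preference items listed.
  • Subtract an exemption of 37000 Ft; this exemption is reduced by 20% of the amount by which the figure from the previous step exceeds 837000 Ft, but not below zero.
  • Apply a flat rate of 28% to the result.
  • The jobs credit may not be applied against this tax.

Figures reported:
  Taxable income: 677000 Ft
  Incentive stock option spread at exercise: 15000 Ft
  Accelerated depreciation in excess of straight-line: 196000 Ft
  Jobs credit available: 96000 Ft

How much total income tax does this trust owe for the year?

241136 Ft

Standard income tax:
  45000 Ft × 11% = 4950 Ft
  536000 Ft × 21% = 112560 Ft
  96000 Ft × 34% = 32640 Ft
  → 150150 Ft
  Less jobs credit 96000 Ft → 54150 Ft

Alternative minimum tax:
  Adjusted income: 677000 Ft + 15000 Ft + 196000 Ft = 888000 Ft
  Exemption: 37000 Ft − 20% × (888000 Ft − 837000 Ft) = 37000 Ft − 10200 Ft = 26800 Ft
  Base: 888000 Ft − 26800 Ft = 861200 Ft
  861200 Ft × 28% = 241136 Ft

241136 Ft > 54150 Ft, so the alternative minimum tax is the binding amount.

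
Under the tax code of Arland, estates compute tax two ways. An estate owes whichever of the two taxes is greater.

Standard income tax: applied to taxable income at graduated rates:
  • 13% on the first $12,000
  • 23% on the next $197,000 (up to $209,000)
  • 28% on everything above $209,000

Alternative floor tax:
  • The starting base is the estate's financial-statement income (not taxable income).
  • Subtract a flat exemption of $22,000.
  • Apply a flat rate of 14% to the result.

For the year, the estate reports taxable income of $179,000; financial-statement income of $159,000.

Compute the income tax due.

Alternative floor tax:
  Base (financial-statement income): $159,000
  Less exemption $22,000 → base $137,000
  $137,000 × 14% = $19,180

Standard income tax:
  $12,000 × 13% = $1,560
  $167,000 × 23% = $38,410
  → $39,970

$39,970 > $19,180, so the standard income tax governs.

$39,970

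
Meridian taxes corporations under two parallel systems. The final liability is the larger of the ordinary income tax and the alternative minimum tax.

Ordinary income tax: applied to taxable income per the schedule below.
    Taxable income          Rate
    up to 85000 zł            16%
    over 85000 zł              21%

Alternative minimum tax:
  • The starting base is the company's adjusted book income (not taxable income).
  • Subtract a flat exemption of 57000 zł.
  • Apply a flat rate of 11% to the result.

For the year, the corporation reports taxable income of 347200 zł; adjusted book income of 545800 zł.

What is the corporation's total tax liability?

68662 zł

Alternative minimum tax:
  Base (adjusted book income): 545800 zł
  Less exemption 57000 zł → base 488800 zł
  488800 zł × 11% = 53768 zł

Ordinary income tax:
  85000 zł × 16% = 13600 zł
  262200 zł × 21% = 55062 zł
  → 68662 zł

68662 zł > 53768 zł, so the ordinary income tax governs.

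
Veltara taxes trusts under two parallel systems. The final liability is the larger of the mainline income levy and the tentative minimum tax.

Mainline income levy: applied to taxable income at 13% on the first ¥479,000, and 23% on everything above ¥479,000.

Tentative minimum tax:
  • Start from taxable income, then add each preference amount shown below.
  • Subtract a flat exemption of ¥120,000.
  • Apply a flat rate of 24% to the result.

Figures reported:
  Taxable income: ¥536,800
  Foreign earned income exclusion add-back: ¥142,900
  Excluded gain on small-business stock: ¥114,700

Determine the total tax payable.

¥161,856

Tentative minimum tax:
  Adjusted income: ¥536,800 + ¥142,900 + ¥114,700 = ¥794,400
  Less exemption ¥120,000 → base ¥674,400
  ¥674,400 × 24% = ¥161,856

Mainline income levy:
  ¥479,000 × 13% = ¥62,270
  ¥57,800 × 23% = ¥13,294
  → ¥75,564

¥161,856 > ¥75,564, so the tentative minimum tax is the binding amount.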